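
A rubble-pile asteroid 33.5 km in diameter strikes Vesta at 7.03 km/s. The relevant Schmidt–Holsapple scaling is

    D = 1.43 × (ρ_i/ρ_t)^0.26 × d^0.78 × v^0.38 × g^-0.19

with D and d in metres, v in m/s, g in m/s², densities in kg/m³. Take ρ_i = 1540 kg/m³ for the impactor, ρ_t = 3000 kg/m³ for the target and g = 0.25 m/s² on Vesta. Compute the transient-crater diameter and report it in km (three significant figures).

In SI units: d = 33500 m, v = 7030 m/s.
(ρ_i/ρ_t)^0.26 = (1540/3000)^0.26 = 0.8408
d^0.78 = 33500^0.78 = 3385
v^0.38 = 7030^0.38 = 28.96
g^-0.19 = 0.25^-0.19 = 1.301
D = 1.43 × 0.8408 × 3385 × 28.96 × 1.301 = 1.533 × 10^5 m
   = 153.3 km

D ≈ 153 km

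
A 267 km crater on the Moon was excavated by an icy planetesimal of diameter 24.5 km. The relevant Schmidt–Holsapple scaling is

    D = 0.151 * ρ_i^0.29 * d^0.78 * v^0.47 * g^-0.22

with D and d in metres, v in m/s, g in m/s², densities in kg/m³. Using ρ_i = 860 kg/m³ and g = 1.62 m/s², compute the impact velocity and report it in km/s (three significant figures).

Rearranging for v: v = [D / (0.151 · 860^0.29 · 24500^0.78 · 1.62^-0.22)]^(1/0.47).
D = 267000 m.
860^0.29 = 7.096
24500^0.78 = 2652
1.62^-0.22 = 0.8993
Denominator = 0.151 × 7.096 × 2652 × 0.8993 = 2555
D / 2555 = 267000 / 2555 = 104.5
v = 104.5^(1/0.47) = 104.5^2.1277 = 19773 m/s

v ≈ 19.8 km/s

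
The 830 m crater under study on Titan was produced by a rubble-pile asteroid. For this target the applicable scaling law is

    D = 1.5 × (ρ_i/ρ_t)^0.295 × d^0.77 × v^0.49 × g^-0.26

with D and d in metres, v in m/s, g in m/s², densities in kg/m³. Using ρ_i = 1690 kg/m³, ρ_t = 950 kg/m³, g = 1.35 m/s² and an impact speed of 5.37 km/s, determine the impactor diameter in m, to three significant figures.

Rearranging for d: d = [D / (1.5 · (1690/950)^0.295 · 5370^0.49 · 1.35^-0.26)]^(1/0.77).
(1690/950)^0.295 = 1.185
5370^0.49 = 67.25
1.35^-0.26 = 0.9249
Denominator = 1.5 × 1.185 × 67.25 × 0.9249 = 110.6
D / 110.6 = 830 / 110.6 = 7.505
d = 7.505^(1/0.77) = 7.505^1.2987 = 13.70 m

d ≈ 13.7 m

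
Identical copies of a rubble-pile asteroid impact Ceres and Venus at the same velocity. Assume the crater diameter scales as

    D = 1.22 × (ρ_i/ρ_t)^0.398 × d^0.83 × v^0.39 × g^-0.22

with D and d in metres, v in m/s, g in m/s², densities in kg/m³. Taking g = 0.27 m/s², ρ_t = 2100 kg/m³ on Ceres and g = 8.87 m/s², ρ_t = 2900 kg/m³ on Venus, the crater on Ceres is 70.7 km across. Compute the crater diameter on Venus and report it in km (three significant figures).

D ≈ 28.8 km

The impactor-only factors (d, v, ρ_i) cancel in the ratio, leaving D_Venus/D_Ceres = (g_Venus/g_Ceres)^-0.22 · (ρ_t,Ceres/ρ_t,Venus)^0.398.
(8.87/0.27)^-0.22 = 32.85^-0.22 = 0.4638
(2100/2900)^0.398 = 0.7241^0.398 = 0.8794
Ratio = 0.4638 × 0.8794 = 0.4079
D_Venus = 0.4079 × 70.7 km = 28.8 km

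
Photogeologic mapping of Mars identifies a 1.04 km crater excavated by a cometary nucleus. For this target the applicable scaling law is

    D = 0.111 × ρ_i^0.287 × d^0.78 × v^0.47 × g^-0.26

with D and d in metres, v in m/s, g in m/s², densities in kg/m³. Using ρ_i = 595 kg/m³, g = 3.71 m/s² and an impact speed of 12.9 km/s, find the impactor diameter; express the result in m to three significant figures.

d ≈ 60.8 m

Rearranging for d: d = [D / (0.111 · 595^0.287 · 12900^0.47 · 3.71^-0.26)]^(1/0.78).
D = 1040 m.
595^0.287 = 6.256
12900^0.47 = 85.50
3.71^-0.26 = 0.7112
Denominator = 0.111 × 6.256 × 85.50 × 0.7112 = 42.23
D / 42.23 = 1040 / 42.23 = 24.63
d = 24.63^(1/0.78) = 24.63^1.2821 = 60.81 m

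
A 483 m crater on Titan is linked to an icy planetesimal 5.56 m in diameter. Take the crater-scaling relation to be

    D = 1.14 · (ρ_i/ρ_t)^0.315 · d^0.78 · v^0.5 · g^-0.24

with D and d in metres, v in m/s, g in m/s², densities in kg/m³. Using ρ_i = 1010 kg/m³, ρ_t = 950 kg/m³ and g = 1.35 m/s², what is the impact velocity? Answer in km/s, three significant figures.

Rearranging for v: v = [D / (1.14 · (1010/950)^0.315 · 5.56^0.78 · 1.35^-0.24)]^(1/0.5).
(1010/950)^0.315 = 1.019
5.56^0.78 = 3.812
1.35^-0.24 = 0.9305
Denominator = 1.14 × 1.019 × 3.812 × 0.9305 = 4.120
D / 4.120 = 483 / 4.120 = 117.2
v = 117.2^(1/0.5) = 117.2^2 = 13736 m/s

v ≈ 13.7 km/s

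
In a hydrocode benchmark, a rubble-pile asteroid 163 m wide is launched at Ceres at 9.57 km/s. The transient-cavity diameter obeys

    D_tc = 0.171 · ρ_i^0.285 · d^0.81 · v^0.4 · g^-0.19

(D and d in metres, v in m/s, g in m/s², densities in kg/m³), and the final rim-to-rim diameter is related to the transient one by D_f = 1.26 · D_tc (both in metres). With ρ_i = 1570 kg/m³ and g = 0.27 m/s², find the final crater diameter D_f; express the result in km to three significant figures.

v = 9570 m/s.
ρ_i^0.285 = 1570^0.285 = 8.144
d^0.81 = 163^0.81 = 61.93
v^0.4 = 9570^0.4 = 39.12
g^-0.19 = 0.27^-0.19 = 1.282
D_tc = 0.171 × 8.144 × 61.93 × 39.12 × 1.282 = 4325 m
D_f = 1.26 × 4325 = 5450 m
     = 5.449 km

D_f ≈ 5.45 km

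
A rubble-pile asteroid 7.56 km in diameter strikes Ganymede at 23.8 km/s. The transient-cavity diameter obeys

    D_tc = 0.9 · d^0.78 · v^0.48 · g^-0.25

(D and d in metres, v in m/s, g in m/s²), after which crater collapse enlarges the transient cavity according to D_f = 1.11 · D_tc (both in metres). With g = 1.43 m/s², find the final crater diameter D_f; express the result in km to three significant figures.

D_f ≈ 122 km

In SI: d = 7560 m, v = 23800 m/s.
d^0.78 = 7560^0.78 = 1060
v^0.48 = 23800^0.48 = 126.1
g^-0.25 = 1.43^-0.25 = 0.9145
D_tc = 0.9 × 1060 × 126.1 × 0.9145 = 1.100 × 10^5 m
D_f = 1.11 × 1.100 × 10^5 = 1.221 × 10^5 m
     = 122.1 km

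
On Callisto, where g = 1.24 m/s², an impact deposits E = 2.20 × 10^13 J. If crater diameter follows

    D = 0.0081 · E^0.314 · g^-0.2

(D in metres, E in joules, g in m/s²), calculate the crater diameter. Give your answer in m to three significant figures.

E^0.314 = (2.20 × 10^13)^0.314 = 1.547 × 10^4
g^-0.2 = 1.24^-0.2 = 0.9579
D = 0.0081 × 1.547 × 10^4 × 0.9579 = 120.0 m

D ≈ 120 m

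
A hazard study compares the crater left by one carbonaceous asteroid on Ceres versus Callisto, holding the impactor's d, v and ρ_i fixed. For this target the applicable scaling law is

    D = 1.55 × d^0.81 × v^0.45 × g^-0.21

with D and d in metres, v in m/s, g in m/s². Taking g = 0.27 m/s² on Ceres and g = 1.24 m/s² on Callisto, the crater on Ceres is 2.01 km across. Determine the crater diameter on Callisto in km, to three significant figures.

D ≈ 1.46 km

All impactor-dependent factors cancel in the ratio, leaving D_Callisto/D_Ceres = (g_Callisto/g_Ceres)^-0.21.
(1.24/0.27)^-0.21 = 4.593^-0.21 = 0.7260
D_Callisto = 0.7260 × 2.01 km = 1.46 km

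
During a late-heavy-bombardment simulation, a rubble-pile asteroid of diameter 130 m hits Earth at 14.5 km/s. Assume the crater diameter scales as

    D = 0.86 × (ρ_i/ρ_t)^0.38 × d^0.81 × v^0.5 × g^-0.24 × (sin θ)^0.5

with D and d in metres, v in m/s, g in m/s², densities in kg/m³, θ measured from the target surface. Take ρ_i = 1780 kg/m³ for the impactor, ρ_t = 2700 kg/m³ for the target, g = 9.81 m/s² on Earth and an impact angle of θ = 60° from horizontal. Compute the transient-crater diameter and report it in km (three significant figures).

In SI units: v = 14500 m/s.
(ρ_i/ρ_t)^0.38 = (1780/2700)^0.38 = 0.8536
d^0.81 = 130^0.81 = 51.56
v^0.5 = 14500^0.5 = 120.4
g^-0.24 = 9.81^-0.24 = 0.5781
(sin 60°)^0.5 = 0.8660^0.5 = 0.9306
D = 0.86 × 0.8536 × 51.56 × 120.4 × 0.5781 × 0.9306 = 2452 m
   = 2.452 km

D ≈ 2.45 km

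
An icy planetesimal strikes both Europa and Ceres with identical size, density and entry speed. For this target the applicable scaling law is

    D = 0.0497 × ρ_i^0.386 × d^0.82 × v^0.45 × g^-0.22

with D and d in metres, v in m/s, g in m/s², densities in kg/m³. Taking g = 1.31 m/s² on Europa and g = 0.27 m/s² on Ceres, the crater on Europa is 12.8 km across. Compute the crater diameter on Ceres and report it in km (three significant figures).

D ≈ 18.1 km

All impactor-dependent factors cancel in the ratio, leaving D_Ceres/D_Europa = (g_Ceres/g_Europa)^-0.22.
(0.27/1.31)^-0.22 = 0.2061^-0.22 = 1.415
D_Ceres = 1.415 × 12.8 km = 18.1 km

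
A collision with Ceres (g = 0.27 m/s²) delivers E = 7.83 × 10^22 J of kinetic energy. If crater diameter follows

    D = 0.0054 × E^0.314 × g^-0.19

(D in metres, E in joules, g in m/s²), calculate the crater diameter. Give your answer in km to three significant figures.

E^0.314 = (7.83 × 10^22)^0.314 = 1.544 × 10^7
g^-0.19 = 0.27^-0.19 = 1.282
D = 0.0054 × 1.544 × 10^7 × 1.282 = 1.069 × 10^5 m
   = 106.9 km

D ≈ 107 km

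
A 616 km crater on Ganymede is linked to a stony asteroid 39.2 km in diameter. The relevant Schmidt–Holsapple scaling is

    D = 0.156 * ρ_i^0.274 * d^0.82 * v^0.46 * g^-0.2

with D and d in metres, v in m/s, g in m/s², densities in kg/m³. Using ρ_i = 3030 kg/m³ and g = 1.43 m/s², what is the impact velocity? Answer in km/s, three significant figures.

Rearranging for v: v = [D / (0.156 · 3030^0.274 · 39200^0.82 · 1.43^-0.2)]^(1/0.46).
D = 616000 m.
3030^0.274 = 8.993
39200^0.82 = 5841
1.43^-0.2 = 0.9310
Denominator = 0.156 × 8.993 × 5841 × 0.9310 = 7629
D / 7629 = 616000 / 7629 = 80.74
v = 80.74^(1/0.46) = 80.74^2.1739 = 13990 m/s

v ≈ 14.0 km/s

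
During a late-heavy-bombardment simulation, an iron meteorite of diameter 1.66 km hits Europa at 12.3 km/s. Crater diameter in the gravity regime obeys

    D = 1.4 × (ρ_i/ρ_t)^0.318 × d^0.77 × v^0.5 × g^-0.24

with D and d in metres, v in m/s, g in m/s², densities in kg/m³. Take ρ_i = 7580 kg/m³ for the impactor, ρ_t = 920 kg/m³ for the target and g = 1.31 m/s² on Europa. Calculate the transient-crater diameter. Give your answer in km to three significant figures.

D ≈ 85.8 km

In SI units: d = 1660 m, v = 12300 m/s.
(ρ_i/ρ_t)^0.318 = (7580/920)^0.318 = 1.955
d^0.77 = 1660^0.77 = 301.6
v^0.5 = 12300^0.5 = 110.9
g^-0.24 = 1.31^-0.24 = 0.9372
D = 1.4 × 1.955 × 301.6 × 110.9 × 0.9372 = 85797 m
   = 85.80 km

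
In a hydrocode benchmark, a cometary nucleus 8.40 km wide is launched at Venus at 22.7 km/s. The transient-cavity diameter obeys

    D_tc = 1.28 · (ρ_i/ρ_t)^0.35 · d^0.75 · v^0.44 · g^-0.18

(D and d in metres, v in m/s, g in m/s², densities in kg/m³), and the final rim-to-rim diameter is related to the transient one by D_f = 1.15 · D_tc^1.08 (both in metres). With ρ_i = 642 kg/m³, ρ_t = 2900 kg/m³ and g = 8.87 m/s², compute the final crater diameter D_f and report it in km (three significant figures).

In SI: d = 8400 m, v = 22700 m/s.
(ρ_i/ρ_t)^0.35 = (642/2900)^0.35 = 0.5899
d^0.75 = 8400^0.75 = 877.4
v^0.44 = 22700^0.44 = 82.54
g^-0.18 = 8.87^-0.18 = 0.6751
D_tc = 1.28 × 0.5899 × 877.4 × 82.54 × 0.6751 = 36920 m
D_f = 1.15 × (36920)^1.08 = 98478 m
     = 98.48 km

D_f ≈ 98.5 km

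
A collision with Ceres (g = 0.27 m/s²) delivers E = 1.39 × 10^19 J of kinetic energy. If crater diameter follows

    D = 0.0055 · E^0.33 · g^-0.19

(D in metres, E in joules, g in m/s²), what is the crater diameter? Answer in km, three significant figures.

D ≈ 14.6 km

E^0.33 = (1.39 × 10^19)^0.33 = 2.076 × 10^6
g^-0.19 = 0.27^-0.19 = 1.282
D = 0.0055 × 2.076 × 10^6 × 1.282 = 14638 m
   = 14.64 km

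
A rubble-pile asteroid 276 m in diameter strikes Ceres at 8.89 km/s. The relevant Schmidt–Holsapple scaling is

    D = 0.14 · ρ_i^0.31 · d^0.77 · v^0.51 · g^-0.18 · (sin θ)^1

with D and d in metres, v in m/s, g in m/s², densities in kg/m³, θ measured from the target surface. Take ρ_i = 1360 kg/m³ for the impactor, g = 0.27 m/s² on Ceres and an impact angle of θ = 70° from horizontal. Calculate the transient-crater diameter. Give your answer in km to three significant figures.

D ≈ 12.2 km

In SI units: v = 8890 m/s.
ρ_i^0.31 = 1360^0.31 = 9.363
d^0.77 = 276^0.77 = 75.77
v^0.51 = 8890^0.51 = 103.3
g^-0.18 = 0.27^-0.18 = 1.266
(sin 70°)^1 = 0.9397^1 = 0.9397
D = 0.14 × 9.363 × 75.77 × 103.3 × 1.266 × 0.9397 = 12206 m
   = 12.21 km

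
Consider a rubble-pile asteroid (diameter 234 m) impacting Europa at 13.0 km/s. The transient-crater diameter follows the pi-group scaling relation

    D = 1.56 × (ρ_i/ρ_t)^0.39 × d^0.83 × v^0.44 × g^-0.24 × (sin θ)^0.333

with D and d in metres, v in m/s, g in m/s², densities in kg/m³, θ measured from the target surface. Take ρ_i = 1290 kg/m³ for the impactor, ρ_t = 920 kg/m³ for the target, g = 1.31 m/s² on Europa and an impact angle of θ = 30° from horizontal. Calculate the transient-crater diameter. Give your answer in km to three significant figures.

D ≈ 7.92 km

In SI units: v = 13000 m/s.
(ρ_i/ρ_t)^0.39 = (1290/920)^0.39 = 1.141
d^0.83 = 234^0.83 = 92.57
v^0.44 = 13000^0.44 = 64.59
g^-0.24 = 1.31^-0.24 = 0.9372
(sin 30°)^0.333 = 0.5000^0.333 = 0.7939
D = 1.56 × 1.141 × 92.57 × 64.59 × 0.9372 × 0.7939 = 7919 m
   = 7.919 km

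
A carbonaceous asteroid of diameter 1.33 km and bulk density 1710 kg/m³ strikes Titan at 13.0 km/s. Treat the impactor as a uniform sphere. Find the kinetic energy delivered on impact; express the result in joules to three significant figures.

E ≈ 1.78 × 10^20 J

d = 1330 m; v = 13000 m/s.
Mass m = (π/6) ρ d³ = (π/6) × 1710 × (1330)³ = 2.106 × 10^12 kg
E = ½ m v² = 0.5 × 2.106 × 10^12 × (13000)² = 1.780 × 10^20 J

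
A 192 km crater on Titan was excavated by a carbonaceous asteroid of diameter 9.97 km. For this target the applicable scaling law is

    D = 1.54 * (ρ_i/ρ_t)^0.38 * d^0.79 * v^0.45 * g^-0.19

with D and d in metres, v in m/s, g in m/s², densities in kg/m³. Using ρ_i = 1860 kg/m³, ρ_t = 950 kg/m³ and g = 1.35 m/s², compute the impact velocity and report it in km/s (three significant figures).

Rearranging for v: v = [D / (1.54 · (1860/950)^0.38 · 9970^0.79 · 1.35^-0.19)]^(1/0.45).
D = 192000 m.
(1860/950)^0.38 = 1.291
9970^0.79 = 1442
1.35^-0.19 = 0.9446
Denominator = 1.54 × 1.291 × 1442 × 0.9446 = 2708
D / 2708 = 192000 / 2708 = 70.90
v = 70.90^(1/0.45) = 70.90^2.2222 = 12957 m/s

v ≈ 13.0 km/s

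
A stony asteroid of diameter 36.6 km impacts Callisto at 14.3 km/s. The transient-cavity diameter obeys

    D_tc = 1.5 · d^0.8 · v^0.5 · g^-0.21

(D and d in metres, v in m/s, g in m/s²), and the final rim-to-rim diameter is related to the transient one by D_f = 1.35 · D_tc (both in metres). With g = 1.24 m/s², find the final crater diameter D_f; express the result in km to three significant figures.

In SI: d = 36600 m, v = 14300 m/s.
d^0.8 = 36600^0.8 = 4475
v^0.5 = 14300^0.5 = 119.6
g^-0.21 = 1.24^-0.21 = 0.9558
D_tc = 1.5 × 4475 × 119.6 × 0.9558 = 7.673 × 10^5 m
D_f = 1.35 × 7.673 × 10^5 = 1.036 × 10^6 m
     = 1036 km

D_f ≈ 1040 km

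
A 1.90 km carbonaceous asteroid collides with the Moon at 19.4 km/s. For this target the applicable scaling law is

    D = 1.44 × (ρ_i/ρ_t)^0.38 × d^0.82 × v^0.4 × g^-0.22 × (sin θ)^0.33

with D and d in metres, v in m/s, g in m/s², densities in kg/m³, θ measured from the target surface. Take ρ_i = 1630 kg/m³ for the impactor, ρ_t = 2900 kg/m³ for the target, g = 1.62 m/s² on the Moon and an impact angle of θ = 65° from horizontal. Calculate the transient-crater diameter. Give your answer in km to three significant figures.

In SI units: d = 1900 m, v = 19400 m/s.
(ρ_i/ρ_t)^0.38 = (1630/2900)^0.38 = 0.8034
d^0.82 = 1900^0.82 = 488.2
v^0.4 = 19400^0.4 = 51.89
g^-0.22 = 1.62^-0.22 = 0.8993
(sin 65°)^0.33 = 0.9063^0.33 = 0.9681
D = 1.44 × 0.8034 × 488.2 × 51.89 × 0.8993 × 0.9681 = 25515 m
   = 25.52 km

D ≈ 25.5 km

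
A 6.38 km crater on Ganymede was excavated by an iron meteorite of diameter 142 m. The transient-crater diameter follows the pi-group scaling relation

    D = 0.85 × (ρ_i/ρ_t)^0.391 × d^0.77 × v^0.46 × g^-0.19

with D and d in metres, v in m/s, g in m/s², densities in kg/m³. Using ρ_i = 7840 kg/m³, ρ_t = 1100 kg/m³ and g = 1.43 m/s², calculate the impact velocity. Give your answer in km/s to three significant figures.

v ≈ 14.5 km/s

Rearranging for v: v = [D / (0.85 · (7840/1100)^0.391 · 142^0.77 · 1.43^-0.19)]^(1/0.46).
D = 6380 m.
(7840/1100)^0.391 = 2.155
142^0.77 = 45.42
1.43^-0.19 = 0.9343
Denominator = 0.85 × 2.155 × 45.42 × 0.9343 = 77.73
D / 77.73 = 6380 / 77.73 = 82.08
v = 82.08^(1/0.46) = 82.08^2.1739 = 14500 m/s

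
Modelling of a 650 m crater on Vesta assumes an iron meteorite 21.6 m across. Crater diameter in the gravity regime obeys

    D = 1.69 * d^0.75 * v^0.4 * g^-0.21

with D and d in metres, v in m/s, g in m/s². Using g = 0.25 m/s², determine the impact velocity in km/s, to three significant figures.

v ≈ 4.41 km/s

Rearranging for v: v = [D / (1.69 · 21.6^0.75 · 0.25^-0.21)]^(1/0.4).
21.6^0.75 = 10.02
0.25^-0.21 = 1.338
Denominator = 1.69 × 10.02 × 1.338 = 22.66
D / 22.66 = 650 / 22.66 = 28.68
v = 28.68^(1/0.4) = 28.68^2.5 = 4405 m/s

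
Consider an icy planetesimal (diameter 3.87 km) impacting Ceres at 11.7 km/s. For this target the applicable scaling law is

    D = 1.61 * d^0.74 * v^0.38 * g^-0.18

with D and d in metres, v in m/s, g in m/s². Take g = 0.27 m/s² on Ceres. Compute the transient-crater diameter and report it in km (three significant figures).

In SI units: d = 3870 m, v = 11700 m/s.
d^0.74 = 3870^0.74 = 451.8
v^0.38 = 11700^0.38 = 35.15
g^-0.18 = 0.27^-0.18 = 1.266
D = 1.61 × 451.8 × 35.15 × 1.266 = 32369 m
   = 32.37 km

D ≈ 32.4 km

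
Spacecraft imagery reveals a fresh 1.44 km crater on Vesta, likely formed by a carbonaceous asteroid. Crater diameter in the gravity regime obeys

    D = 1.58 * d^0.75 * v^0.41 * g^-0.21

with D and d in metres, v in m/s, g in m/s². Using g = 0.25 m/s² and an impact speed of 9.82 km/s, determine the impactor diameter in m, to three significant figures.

Rearranging for d: d = [D / (1.58 · 9820^0.41 · 0.25^-0.21)]^(1/0.75).
D = 1440 m.
9820^0.41 = 43.33
0.25^-0.21 = 1.338
Denominator = 1.58 × 43.33 × 1.338 = 91.60
D / 91.60 = 1440 / 91.60 = 15.72
d = 15.72^(1/0.75) = 15.72^1.3333 = 39.38 m

d ≈ 39.4 m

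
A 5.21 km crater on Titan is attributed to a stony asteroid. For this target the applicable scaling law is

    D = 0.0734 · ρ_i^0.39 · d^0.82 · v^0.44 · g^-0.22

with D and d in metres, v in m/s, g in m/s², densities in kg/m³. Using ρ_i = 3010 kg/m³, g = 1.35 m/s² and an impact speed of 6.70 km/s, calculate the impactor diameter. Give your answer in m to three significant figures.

Rearranging for d: d = [D / (0.0734 · 3010^0.39 · 6700^0.44 · 1.35^-0.22)]^(1/0.82).
D = 5210 m.
3010^0.39 = 22.73
6700^0.44 = 48.25
1.35^-0.22 = 0.9361
Denominator = 0.0734 × 22.73 × 48.25 × 0.9361 = 75.36
D / 75.36 = 5210 / 75.36 = 69.13
d = 69.13^(1/0.82) = 69.13^1.2195 = 175.2 m

d ≈ 175 m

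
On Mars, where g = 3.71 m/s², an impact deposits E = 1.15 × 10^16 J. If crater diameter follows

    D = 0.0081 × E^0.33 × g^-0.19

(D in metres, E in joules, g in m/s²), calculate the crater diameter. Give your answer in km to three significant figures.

E^0.33 = (1.15 × 10^16)^0.33 = 1.995 × 10^5
g^-0.19 = 3.71^-0.19 = 0.7795
D = 0.0081 × 1.995 × 10^5 × 0.7795 = 1260 m
   = 1.260 km

D ≈ 1.26 km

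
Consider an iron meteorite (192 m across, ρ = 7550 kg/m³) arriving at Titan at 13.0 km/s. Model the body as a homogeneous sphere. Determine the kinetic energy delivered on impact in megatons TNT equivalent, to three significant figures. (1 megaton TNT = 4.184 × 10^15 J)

E ≈ 565 Mt TNT

v = 13000 m/s.
Mass m = (π/6) ρ d³ = (π/6) × 7550 × (192)³ = 2.798 × 10^10 kg
E = ½ m v² = 0.5 × 2.798 × 10^10 × (13000)² = 2.364 × 10^18 J
   = 2.364 × 10^18 / 4.184×10^15 = 565.0 Mt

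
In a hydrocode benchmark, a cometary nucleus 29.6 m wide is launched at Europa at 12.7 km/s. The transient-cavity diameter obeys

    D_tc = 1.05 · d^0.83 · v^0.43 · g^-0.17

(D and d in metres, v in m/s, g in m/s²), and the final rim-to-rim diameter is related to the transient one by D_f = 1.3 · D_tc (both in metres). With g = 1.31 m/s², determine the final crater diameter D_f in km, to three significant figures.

D_f ≈ 1.26 km

v = 12700 m/s.
d^0.83 = 29.6^0.83 = 16.64
v^0.43 = 12700^0.43 = 58.16
g^-0.17 = 1.31^-0.17 = 0.9551
D_tc = 1.05 × 16.64 × 58.16 × 0.9551 = 970.5 m
D_f = 1.3 × 970.5 = 1262 m
     = 1.262 km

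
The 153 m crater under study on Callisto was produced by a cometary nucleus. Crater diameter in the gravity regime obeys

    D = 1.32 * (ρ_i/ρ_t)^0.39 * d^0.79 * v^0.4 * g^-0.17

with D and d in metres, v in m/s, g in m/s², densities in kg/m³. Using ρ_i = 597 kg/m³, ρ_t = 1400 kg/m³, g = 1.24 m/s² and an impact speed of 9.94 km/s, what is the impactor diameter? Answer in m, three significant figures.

Rearranging for d: d = [D / (1.32 · (597/1400)^0.39 · 9940^0.4 · 1.24^-0.17)]^(1/0.79).
(597/1400)^0.39 = 0.7172
9940^0.4 = 39.71
1.24^-0.17 = 0.9641
Denominator = 1.32 × 0.7172 × 39.71 × 0.9641 = 36.24
D / 36.24 = 153 / 36.24 = 4.222
d = 4.222^(1/0.79) = 4.222^1.2658 = 6.191 m

d ≈ 6.19 m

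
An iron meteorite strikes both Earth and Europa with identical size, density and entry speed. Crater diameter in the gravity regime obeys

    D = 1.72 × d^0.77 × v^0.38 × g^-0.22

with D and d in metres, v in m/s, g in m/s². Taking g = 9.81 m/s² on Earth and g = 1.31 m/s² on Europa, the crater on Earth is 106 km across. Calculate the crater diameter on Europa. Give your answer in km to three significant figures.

All impactor-dependent factors cancel in the ratio, leaving D_Europa/D_Earth = (g_Europa/g_Earth)^-0.22.
(1.31/9.81)^-0.22 = 0.1335^-0.22 = 1.557
D_Europa = 1.557 × 106 km = 165 km

D ≈ 165 km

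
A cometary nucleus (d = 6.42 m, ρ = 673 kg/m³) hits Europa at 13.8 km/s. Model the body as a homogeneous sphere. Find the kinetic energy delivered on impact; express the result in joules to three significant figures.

v = 13800 m/s.
Mass m = (π/6) ρ d³ = (π/6) × 673 × (6.42)³ = 9.324 × 10^4 kg
E = ½ m v² = 0.5 × 9.324 × 10^4 × (13800)² = 8.878 × 10^12 J

E ≈ 8.88 × 10^12 J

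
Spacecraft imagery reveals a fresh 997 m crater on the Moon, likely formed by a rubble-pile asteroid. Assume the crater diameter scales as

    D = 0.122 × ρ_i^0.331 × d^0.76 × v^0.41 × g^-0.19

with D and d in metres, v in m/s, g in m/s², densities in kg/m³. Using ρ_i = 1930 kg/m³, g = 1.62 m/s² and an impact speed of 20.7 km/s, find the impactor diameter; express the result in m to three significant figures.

Rearranging for d: d = [D / (0.122 · 1930^0.331 · 20700^0.41 · 1.62^-0.19)]^(1/0.76).
1930^0.331 = 12.23
20700^0.41 = 58.82
1.62^-0.19 = 0.9124
Denominator = 0.122 × 12.23 × 58.82 × 0.9124 = 80.07
D / 80.07 = 997 / 80.07 = 12.45
d = 12.45^(1/0.76) = 12.45^1.3158 = 27.61 m

d ≈ 27.6 m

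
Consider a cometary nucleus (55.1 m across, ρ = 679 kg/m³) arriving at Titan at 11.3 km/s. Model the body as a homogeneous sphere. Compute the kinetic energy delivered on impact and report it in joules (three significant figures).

v = 11300 m/s.
Mass m = (π/6) ρ d³ = (π/6) × 679 × (55.1)³ = 5.947 × 10^7 kg
E = ½ m v² = 0.5 × 5.947 × 10^7 × (11300)² = 3.797 × 10^15 J

E ≈ 3.80 × 10^15 J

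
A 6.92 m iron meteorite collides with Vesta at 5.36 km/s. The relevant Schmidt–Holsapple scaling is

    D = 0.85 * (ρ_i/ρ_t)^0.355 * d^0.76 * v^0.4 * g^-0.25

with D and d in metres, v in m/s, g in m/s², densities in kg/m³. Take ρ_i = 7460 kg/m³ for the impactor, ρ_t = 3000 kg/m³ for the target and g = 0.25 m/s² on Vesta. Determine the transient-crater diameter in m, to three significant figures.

In SI units: v = 5360 m/s.
(ρ_i/ρ_t)^0.355 = (7460/3000)^0.355 = 1.382
d^0.76 = 6.92^0.76 = 4.350
v^0.4 = 5360^0.4 = 31.02
g^-0.25 = 0.25^-0.25 = 1.414
D = 0.85 × 1.382 × 4.350 × 31.02 × 1.414 = 224.1 m

D ≈ 224 m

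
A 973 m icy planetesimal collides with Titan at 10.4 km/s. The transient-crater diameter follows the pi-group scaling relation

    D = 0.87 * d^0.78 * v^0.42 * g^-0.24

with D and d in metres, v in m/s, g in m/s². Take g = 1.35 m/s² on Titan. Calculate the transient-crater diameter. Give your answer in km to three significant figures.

In SI units: v = 10400 m/s.
d^0.78 = 973^0.78 = 214.2
v^0.42 = 10400^0.42 = 48.66
g^-0.24 = 1.35^-0.24 = 0.9305
D = 0.87 × 214.2 × 48.66 × 0.9305 = 8438 m
   = 8.438 km

D ≈ 8.44 km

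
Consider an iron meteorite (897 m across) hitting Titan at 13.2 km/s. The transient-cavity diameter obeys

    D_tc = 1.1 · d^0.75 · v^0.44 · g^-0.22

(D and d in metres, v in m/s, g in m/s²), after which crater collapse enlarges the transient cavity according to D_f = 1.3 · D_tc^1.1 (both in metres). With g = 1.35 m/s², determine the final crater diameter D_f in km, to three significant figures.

v = 13200 m/s.
d^0.75 = 897^0.75 = 163.9
v^0.44 = 13200^0.44 = 65.02
g^-0.22 = 1.35^-0.22 = 0.9361
D_tc = 1.1 × 163.9 × 65.02 × 0.9361 = 10970 m
D_f = 1.3 × (10970)^1.1 = 36155 m
     = 36.16 km

D_f ≈ 36.2 km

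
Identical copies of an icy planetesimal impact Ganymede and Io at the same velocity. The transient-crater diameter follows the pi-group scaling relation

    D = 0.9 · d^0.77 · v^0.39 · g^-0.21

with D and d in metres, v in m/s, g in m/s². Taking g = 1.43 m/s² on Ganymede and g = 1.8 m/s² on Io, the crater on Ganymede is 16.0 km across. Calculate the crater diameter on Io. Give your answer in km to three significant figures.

D ≈ 15.2 km

All impactor-dependent factors cancel in the ratio, leaving D_Io/D_Ganymede = (g_Io/g_Ganymede)^-0.21.
(1.8/1.43)^-0.21 = 1.259^-0.21 = 0.9528
D_Io = 0.9528 × 16.0 km = 15.2 km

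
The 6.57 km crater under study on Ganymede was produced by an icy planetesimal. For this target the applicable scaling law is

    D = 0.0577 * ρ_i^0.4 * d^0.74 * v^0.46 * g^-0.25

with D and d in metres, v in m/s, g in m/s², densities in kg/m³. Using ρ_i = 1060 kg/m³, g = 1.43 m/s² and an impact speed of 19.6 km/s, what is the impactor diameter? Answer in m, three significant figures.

d ≈ 382 m

Rearranging for d: d = [D / (0.0577 · 1060^0.4 · 19600^0.46 · 1.43^-0.25)]^(1/0.74).
D = 6570 m.
1060^0.4 = 16.22
19600^0.46 = 94.28
1.43^-0.25 = 0.9145
Denominator = 0.0577 × 16.22 × 94.28 × 0.9145 = 80.69
D / 80.69 = 6570 / 80.69 = 81.42
d = 81.42^(1/0.74) = 81.42^1.3514 = 382.1 m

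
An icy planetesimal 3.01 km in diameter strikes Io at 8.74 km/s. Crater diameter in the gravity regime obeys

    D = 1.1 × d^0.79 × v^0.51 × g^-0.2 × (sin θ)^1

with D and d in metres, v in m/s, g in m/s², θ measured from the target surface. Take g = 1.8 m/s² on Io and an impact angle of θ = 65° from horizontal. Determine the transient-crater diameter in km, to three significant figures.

D ≈ 50.8 km

In SI units: d = 3010 m, v = 8740 m/s.
d^0.79 = 3010^0.79 = 559.8
v^0.51 = 8740^0.51 = 102.4
g^-0.2 = 1.8^-0.2 = 0.8891
(sin 65°)^1 = 0.9063^1 = 0.9063
D = 1.1 × 559.8 × 102.4 × 0.8891 × 0.9063 = 50810 m
   = 50.81 km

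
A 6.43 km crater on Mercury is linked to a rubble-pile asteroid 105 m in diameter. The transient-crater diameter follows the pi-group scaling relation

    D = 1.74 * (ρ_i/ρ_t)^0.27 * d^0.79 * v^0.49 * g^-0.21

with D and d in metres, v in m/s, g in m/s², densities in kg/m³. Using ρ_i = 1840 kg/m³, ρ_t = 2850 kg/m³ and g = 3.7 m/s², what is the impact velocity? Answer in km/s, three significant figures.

v ≈ 23.5 km/s

Rearranging for v: v = [D / (1.74 · (1840/2850)^0.27 · 105^0.79 · 3.7^-0.21)]^(1/0.49).
D = 6430 m.
(1840/2850)^0.27 = 0.8886
105^0.79 = 39.51
3.7^-0.21 = 0.7598
Denominator = 1.74 × 0.8886 × 39.51 × 0.7598 = 46.42
D / 46.42 = 6430 / 46.42 = 138.5
v = 138.5^(1/0.49) = 138.5^2.0408 = 23457 m/s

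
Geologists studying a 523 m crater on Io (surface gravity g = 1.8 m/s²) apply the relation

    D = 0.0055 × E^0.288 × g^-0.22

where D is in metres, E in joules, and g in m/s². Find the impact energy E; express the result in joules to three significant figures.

E ≈ 3.02 × 10^17 J

Rearranging: E = [D / (0.0055 · g^-0.22)]^(1/0.288).
g^-0.22 = 1.8^-0.22 = 0.8787
D / (0.0055 × 0.8787) = 523 / (4.833 × 10^-3) = 1.082 × 10^5
E = (1.082 × 10^5)^3.4722 = 3.019 × 10^17 J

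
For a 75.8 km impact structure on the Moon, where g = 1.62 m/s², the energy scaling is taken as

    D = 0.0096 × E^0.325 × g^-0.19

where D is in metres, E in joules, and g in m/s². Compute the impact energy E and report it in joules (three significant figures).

E ≈ 2.21 × 10^21 J

Rearranging: E = [D / (0.0096 · g^-0.19)]^(1/0.325).
D = 75800 m.
g^-0.19 = 1.62^-0.19 = 0.9124
D / (0.0096 × 0.9124) = 75800 / (8.759 × 10^-3) = 8.654 × 10^6
E = (8.654 × 10^6)^3.0769 = 2.214 × 10^21 J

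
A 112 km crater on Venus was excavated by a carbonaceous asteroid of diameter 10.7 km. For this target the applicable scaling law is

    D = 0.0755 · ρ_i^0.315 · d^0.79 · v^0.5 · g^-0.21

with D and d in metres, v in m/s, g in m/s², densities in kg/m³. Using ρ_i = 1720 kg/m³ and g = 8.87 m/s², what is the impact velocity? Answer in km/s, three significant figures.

Rearranging for v: v = [D / (0.0755 · 1720^0.315 · 10700^0.79 · 8.87^-0.21)]^(1/0.5).
D = 112000 m.
1720^0.315 = 10.45
10700^0.79 = 1525
8.87^-0.21 = 0.6323
Denominator = 0.0755 × 10.45 × 1525 × 0.6323 = 760.8
D / 760.8 = 112000 / 760.8 = 147.2
v = 147.2^(1/0.5) = 147.2^2 = 21668 m/s

v ≈ 21.7 km/s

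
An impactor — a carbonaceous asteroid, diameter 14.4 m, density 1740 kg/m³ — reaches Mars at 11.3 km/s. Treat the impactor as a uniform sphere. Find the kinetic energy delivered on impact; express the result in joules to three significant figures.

E ≈ 1.74 × 10^14 J

v = 11300 m/s.
Mass m = (π/6) ρ d³ = (π/6) × 1740 × (14.4)³ = 2.720 × 10^6 kg
E = ½ m v² = 0.5 × 2.720 × 10^6 × (11300)² = 1.737 × 10^14 J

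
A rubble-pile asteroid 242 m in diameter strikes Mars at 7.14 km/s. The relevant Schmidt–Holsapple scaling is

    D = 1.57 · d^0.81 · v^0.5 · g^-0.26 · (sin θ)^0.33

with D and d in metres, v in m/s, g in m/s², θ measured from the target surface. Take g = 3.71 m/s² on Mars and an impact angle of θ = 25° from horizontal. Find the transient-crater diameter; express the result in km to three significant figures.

In SI units: v = 7140 m/s.
d^0.81 = 242^0.81 = 85.29
v^0.5 = 7140^0.5 = 84.50
g^-0.26 = 3.71^-0.26 = 0.7112
(sin 25°)^0.33 = 0.4226^0.33 = 0.7526
D = 1.57 × 85.29 × 84.50 × 0.7112 × 0.7526 = 6056 m
   = 6.056 km

D ≈ 6.06 km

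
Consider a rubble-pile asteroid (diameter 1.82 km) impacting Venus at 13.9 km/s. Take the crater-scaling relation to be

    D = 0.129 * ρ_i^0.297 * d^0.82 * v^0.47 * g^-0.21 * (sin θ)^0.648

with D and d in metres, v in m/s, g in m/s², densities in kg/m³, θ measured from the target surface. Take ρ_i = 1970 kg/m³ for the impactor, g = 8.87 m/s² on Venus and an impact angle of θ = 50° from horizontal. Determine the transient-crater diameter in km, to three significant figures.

In SI units: d = 1820 m, v = 13900 m/s.
ρ_i^0.297 = 1970^0.297 = 9.516
d^0.82 = 1820^0.82 = 471.3
v^0.47 = 13900^0.47 = 88.56
g^-0.21 = 8.87^-0.21 = 0.6323
(sin 50°)^0.648 = 0.7660^0.648 = 0.8414
D = 0.129 × 9.516 × 471.3 × 88.56 × 0.6323 × 0.8414 = 27259 m
   = 27.26 km

D ≈ 27.3 km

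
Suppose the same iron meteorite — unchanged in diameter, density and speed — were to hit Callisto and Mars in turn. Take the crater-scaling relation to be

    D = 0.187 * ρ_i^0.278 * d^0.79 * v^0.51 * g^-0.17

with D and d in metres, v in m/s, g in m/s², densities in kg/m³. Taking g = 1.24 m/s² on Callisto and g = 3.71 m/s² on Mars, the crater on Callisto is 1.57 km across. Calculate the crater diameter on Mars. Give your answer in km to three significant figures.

D ≈ 1.30 km

All impactor-dependent factors cancel in the ratio, leaving D_Mars/D_Callisto = (g_Mars/g_Callisto)^-0.17.
(3.71/1.24)^-0.17 = 2.992^-0.17 = 0.8300
D_Mars = 0.8300 × 1.57 km = 1.30 km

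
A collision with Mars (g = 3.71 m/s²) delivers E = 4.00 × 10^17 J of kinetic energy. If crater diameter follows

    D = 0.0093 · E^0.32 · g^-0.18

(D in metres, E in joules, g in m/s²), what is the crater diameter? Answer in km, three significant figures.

E^0.32 = (4.00 × 10^17)^0.32 = 4.292 × 10^5
g^-0.18 = 3.71^-0.18 = 0.7898
D = 0.0093 × 4.292 × 10^5 × 0.7898 = 3153 m
   = 3.153 km

D ≈ 3.15 km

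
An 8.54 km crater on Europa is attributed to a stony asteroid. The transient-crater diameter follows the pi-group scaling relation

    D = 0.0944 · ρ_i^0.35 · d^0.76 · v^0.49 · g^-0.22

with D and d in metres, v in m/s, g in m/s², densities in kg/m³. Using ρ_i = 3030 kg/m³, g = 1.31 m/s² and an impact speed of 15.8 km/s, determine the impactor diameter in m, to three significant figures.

Rearranging for d: d = [D / (0.0944 · 3030^0.35 · 15800^0.49 · 1.31^-0.22)]^(1/0.76).
D = 8540 m.
3030^0.35 = 16.54
15800^0.49 = 114.1
1.31^-0.22 = 0.9423
Denominator = 0.0944 × 16.54 × 114.1 × 0.9423 = 167.9
D / 167.9 = 8540 / 167.9 = 50.86
d = 50.86^(1/0.76) = 50.86^1.3158 = 175.9 m

d ≈ 176 m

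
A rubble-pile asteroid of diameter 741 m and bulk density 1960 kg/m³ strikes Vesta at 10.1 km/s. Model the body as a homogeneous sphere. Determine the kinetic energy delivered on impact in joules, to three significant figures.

v = 10100 m/s.
Mass m = (π/6) ρ d³ = (π/6) × 1960 × (741)³ = 4.176 × 10^11 kg
E = ½ m v² = 0.5 × 4.176 × 10^11 × (10100)² = 2.130 × 10^19 J

E ≈ 2.13 × 10^19 J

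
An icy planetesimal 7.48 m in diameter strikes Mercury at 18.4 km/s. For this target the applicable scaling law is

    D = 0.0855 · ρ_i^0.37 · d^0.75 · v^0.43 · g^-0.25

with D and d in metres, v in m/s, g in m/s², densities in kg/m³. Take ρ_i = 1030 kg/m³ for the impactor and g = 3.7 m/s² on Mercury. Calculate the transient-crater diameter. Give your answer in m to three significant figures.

D ≈ 248 m

In SI units: v = 18400 m/s.
ρ_i^0.37 = 1030^0.37 = 13.02
d^0.75 = 7.48^0.75 = 4.523
v^0.43 = 18400^0.43 = 68.21
g^-0.25 = 3.7^-0.25 = 0.7210
D = 0.0855 × 13.02 × 4.523 × 68.21 × 0.7210 = 247.6 m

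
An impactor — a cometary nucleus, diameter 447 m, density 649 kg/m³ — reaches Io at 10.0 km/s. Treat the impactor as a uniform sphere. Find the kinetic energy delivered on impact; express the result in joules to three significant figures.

E ≈ 1.52 × 10^18 J

v = 10000 m/s.
Mass m = (π/6) ρ d³ = (π/6) × 649 × (447)³ = 3.035 × 10^10 kg
E = ½ m v² = 0.5 × 3.035 × 10^10 × (10000)² = 1.518 × 10^18 J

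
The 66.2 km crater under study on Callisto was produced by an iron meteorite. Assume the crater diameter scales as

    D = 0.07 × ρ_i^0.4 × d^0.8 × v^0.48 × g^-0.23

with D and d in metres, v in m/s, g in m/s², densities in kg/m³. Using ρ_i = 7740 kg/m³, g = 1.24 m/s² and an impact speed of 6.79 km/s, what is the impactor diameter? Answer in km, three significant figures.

Rearranging for d: d = [D / (0.07 · 7740^0.4 · 6790^0.48 · 1.24^-0.23)]^(1/0.8).
D = 66200 m.
7740^0.4 = 35.93
6790^0.48 = 69.07
1.24^-0.23 = 0.9517
Denominator = 0.07 × 35.93 × 69.07 × 0.9517 = 165.3
D / 165.3 = 66200 / 165.3 = 400.5
d = 400.5^(1/0.8) = 400.5^1.25 = 1792 m

d ≈ 1.79 km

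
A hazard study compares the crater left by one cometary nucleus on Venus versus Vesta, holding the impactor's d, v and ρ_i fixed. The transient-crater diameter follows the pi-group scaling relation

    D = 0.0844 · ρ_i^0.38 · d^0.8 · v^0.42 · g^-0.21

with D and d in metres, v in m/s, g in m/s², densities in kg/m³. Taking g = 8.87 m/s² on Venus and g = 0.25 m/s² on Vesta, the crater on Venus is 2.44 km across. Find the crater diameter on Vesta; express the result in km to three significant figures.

All impactor-dependent factors cancel in the ratio, leaving D_Vesta/D_Venus = (g_Vesta/g_Venus)^-0.21.
(0.25/8.87)^-0.21 = 0.02818^-0.21 = 2.116
D_Vesta = 2.116 × 2.44 km = 5.16 km

D ≈ 5.16 km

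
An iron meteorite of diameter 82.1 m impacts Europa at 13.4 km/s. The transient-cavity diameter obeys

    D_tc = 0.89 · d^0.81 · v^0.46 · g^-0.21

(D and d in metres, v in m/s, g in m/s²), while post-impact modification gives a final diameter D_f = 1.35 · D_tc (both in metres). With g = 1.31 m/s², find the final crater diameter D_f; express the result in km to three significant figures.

D_f ≈ 3.19 km

v = 13400 m/s.
d^0.81 = 82.1^0.81 = 35.53
v^0.46 = 13400^0.46 = 79.15
g^-0.21 = 1.31^-0.21 = 0.9449
D_tc = 0.89 × 35.53 × 79.15 × 0.9449 = 2365 m
D_f = 1.35 × 2365 = 3193 m
     = 3.193 km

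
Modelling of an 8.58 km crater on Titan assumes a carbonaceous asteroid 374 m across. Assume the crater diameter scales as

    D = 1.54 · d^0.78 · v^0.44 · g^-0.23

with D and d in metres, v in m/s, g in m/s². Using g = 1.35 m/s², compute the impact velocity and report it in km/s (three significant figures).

v ≈ 10.5 km/s

Rearranging for v: v = [D / (1.54 · 374^0.78 · 1.35^-0.23)]^(1/0.44).
D = 8580 m.
374^0.78 = 101.6
1.35^-0.23 = 0.9333
Denominator = 1.54 × 101.6 × 0.9333 = 146.0
D / 146.0 = 8580 / 146.0 = 58.77
v = 58.77^(1/0.44) = 58.77^2.2727 = 10490 m/s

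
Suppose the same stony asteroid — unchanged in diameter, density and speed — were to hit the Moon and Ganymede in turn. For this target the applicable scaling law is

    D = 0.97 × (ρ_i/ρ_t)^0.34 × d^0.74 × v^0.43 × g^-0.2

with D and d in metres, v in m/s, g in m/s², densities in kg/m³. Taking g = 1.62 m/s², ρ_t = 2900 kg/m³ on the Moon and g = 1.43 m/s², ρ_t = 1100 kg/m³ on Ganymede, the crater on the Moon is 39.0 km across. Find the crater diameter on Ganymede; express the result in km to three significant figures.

The impactor-only factors (d, v, ρ_i) cancel in the ratio, leaving D_Ganymede/D_Moon = (g_Ganymede/g_Moon)^-0.2 · (ρ_t,Moon/ρ_t,Ganymede)^0.34.
(1.43/1.62)^-0.2 = 0.8827^-0.2 = 1.025
(2900/1100)^0.34 = 2.636^0.34 = 1.390
Ratio = 1.025 × 1.390 = 1.425
D_Ganymede = 1.425 × 39.0 km = 55.6 km

D ≈ 55.6 km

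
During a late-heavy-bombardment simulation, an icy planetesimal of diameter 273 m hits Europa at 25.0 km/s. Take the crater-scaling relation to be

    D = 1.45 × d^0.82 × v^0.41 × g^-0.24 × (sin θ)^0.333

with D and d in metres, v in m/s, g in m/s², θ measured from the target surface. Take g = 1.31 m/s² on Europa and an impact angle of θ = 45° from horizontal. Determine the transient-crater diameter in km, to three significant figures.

In SI units: v = 25000 m/s.
d^0.82 = 273^0.82 = 99.46
v^0.41 = 25000^0.41 = 63.56
g^-0.24 = 1.31^-0.24 = 0.9372
(sin 45°)^0.333 = 0.7071^0.333 = 0.8910
D = 1.45 × 99.46 × 63.56 × 0.9372 × 0.8910 = 7654 m
   = 7.654 km

D ≈ 7.65 km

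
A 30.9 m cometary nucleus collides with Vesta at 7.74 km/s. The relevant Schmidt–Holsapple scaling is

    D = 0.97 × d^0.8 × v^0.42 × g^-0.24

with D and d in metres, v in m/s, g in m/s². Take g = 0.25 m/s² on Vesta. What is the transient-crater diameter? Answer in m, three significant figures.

In SI units: v = 7740 m/s.
d^0.8 = 30.9^0.8 = 15.56
v^0.42 = 7740^0.42 = 42.98
g^-0.24 = 0.25^-0.24 = 1.395
D = 0.97 × 15.56 × 42.98 × 1.395 = 904.9 m

D ≈ 905 m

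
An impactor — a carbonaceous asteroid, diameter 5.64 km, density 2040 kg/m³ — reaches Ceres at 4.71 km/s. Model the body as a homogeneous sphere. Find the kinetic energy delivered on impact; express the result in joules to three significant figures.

d = 5640 m; v = 4710 m/s.
Mass m = (π/6) ρ d³ = (π/6) × 2040 × (5640)³ = 1.916 × 10^14 kg
E = ½ m v² = 0.5 × 1.916 × 10^14 × (4710)² = 2.125 × 10^21 J

E ≈ 2.13 × 10^21 J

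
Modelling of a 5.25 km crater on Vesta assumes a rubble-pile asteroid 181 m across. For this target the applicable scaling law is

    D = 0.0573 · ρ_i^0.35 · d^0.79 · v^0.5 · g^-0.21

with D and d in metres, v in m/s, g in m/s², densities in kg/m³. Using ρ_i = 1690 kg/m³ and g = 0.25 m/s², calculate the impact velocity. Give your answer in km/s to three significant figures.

Rearranging for v: v = [D / (0.0573 · 1690^0.35 · 181^0.79 · 0.25^-0.21)]^(1/0.5).
D = 5250 m.
1690^0.35 = 13.48
181^0.79 = 60.75
0.25^-0.21 = 1.338
Denominator = 0.0573 × 13.48 × 60.75 × 1.338 = 62.78
D / 62.78 = 5250 / 62.78 = 83.63
v = 83.63^(1/0.5) = 83.63^2 = 6994 m/s

v ≈ 6.99 km/s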